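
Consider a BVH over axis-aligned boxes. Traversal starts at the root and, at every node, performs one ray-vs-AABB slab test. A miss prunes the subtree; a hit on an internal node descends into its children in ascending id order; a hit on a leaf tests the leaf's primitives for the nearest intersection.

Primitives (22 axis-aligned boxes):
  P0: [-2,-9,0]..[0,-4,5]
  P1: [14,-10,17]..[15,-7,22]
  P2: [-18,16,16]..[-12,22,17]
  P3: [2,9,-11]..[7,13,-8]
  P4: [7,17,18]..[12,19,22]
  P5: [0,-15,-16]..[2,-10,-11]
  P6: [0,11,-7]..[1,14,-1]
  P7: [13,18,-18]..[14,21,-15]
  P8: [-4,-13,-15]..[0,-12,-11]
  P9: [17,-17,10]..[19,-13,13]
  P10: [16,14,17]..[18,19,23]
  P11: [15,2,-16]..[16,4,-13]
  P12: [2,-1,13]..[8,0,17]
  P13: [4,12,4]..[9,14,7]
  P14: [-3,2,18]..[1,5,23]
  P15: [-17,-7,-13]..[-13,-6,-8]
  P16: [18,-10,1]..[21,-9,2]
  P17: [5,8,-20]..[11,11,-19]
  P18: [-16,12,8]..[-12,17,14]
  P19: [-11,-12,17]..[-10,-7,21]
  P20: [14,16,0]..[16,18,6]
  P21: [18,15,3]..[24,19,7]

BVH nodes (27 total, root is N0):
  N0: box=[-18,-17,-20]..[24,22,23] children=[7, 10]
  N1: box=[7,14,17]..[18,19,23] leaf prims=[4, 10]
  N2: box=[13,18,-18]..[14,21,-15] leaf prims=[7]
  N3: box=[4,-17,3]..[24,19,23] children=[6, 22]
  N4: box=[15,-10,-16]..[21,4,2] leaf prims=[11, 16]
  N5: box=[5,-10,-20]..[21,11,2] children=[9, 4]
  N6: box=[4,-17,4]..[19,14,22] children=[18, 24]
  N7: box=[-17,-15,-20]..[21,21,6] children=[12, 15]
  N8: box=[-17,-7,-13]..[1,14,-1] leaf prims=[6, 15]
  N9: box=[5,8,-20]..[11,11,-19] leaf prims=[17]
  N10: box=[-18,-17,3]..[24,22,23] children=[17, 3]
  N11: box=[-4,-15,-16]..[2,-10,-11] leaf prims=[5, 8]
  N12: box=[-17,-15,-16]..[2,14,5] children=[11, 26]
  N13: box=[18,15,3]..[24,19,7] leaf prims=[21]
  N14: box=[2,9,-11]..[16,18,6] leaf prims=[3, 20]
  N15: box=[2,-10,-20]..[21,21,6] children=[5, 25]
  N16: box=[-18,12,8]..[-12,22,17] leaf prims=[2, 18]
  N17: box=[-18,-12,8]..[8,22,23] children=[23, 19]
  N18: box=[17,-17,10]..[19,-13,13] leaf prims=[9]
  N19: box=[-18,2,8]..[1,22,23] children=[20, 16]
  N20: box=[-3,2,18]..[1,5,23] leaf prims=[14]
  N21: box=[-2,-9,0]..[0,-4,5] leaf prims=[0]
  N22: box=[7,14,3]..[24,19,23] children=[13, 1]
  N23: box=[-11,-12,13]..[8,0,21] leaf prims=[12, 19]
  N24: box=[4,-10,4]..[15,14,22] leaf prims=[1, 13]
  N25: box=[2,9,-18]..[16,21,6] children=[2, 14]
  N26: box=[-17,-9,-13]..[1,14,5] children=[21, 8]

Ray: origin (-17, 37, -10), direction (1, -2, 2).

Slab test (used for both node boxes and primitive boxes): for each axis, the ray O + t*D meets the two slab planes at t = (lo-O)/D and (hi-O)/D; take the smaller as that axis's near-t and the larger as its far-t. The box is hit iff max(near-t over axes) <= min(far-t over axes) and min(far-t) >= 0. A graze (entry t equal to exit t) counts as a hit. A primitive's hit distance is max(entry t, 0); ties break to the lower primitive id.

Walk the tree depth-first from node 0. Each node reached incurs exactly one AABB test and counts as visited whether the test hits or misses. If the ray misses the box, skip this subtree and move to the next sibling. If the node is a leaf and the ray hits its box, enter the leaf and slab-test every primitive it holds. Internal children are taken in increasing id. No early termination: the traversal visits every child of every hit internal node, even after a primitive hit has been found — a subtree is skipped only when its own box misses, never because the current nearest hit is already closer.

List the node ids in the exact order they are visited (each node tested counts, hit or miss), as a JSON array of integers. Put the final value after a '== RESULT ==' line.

Walk:
N0 x:[-1,41] y:[15/2,27] z:[-5,33/2] -> hit [15/2,33/2], descend [7, 10]
  N7 x:[0,38] y:[8,26] z:[-5,8] -> hit [8,8], descend [12, 15]
    N12 x:[0,19] y:[23/2,26] z:[-3,15/2] -> miss, prune
    N15 x:[19,38] y:[8,47/2] z:[-5,8] -> miss, prune
  N10 x:[-1,41] y:[15/2,27] z:[13/2,33/2] -> hit [15/2,33/2], descend [3, 17]
    N3 x:[21,41] y:[9,27] z:[13/2,33/2] -> miss, prune
    N17 x:[-1,25] y:[15/2,49/2] z:[9,33/2] -> hit [9,33/2], descend [19, 23]
      N19 x:[-1,18] y:[15/2,35/2] z:[9,33/2] -> hit [9,33/2], descend [16, 20]
        N16 x:[-1,5] y:[15/2,25/2] z:[9,27/2] -> miss, prune
        N20 x:[14,18] y:[16,35/2] z:[14,33/2] -> hit [16,33/2] leaf, test {P14@t=16}
      N23 x:[6,25] y:[37/2,49/2] z:[23/2,31/2] -> miss, prune

Visited [0, 7, 12, 15, 10, 3, 17, 19, 16, 20, 23]. Tests: 11 box, 1 leaf. Nearest: P14.

== RESULT ==
[0, 7, 12, 15, 10, 3, 17, 19, 16, 20, 23]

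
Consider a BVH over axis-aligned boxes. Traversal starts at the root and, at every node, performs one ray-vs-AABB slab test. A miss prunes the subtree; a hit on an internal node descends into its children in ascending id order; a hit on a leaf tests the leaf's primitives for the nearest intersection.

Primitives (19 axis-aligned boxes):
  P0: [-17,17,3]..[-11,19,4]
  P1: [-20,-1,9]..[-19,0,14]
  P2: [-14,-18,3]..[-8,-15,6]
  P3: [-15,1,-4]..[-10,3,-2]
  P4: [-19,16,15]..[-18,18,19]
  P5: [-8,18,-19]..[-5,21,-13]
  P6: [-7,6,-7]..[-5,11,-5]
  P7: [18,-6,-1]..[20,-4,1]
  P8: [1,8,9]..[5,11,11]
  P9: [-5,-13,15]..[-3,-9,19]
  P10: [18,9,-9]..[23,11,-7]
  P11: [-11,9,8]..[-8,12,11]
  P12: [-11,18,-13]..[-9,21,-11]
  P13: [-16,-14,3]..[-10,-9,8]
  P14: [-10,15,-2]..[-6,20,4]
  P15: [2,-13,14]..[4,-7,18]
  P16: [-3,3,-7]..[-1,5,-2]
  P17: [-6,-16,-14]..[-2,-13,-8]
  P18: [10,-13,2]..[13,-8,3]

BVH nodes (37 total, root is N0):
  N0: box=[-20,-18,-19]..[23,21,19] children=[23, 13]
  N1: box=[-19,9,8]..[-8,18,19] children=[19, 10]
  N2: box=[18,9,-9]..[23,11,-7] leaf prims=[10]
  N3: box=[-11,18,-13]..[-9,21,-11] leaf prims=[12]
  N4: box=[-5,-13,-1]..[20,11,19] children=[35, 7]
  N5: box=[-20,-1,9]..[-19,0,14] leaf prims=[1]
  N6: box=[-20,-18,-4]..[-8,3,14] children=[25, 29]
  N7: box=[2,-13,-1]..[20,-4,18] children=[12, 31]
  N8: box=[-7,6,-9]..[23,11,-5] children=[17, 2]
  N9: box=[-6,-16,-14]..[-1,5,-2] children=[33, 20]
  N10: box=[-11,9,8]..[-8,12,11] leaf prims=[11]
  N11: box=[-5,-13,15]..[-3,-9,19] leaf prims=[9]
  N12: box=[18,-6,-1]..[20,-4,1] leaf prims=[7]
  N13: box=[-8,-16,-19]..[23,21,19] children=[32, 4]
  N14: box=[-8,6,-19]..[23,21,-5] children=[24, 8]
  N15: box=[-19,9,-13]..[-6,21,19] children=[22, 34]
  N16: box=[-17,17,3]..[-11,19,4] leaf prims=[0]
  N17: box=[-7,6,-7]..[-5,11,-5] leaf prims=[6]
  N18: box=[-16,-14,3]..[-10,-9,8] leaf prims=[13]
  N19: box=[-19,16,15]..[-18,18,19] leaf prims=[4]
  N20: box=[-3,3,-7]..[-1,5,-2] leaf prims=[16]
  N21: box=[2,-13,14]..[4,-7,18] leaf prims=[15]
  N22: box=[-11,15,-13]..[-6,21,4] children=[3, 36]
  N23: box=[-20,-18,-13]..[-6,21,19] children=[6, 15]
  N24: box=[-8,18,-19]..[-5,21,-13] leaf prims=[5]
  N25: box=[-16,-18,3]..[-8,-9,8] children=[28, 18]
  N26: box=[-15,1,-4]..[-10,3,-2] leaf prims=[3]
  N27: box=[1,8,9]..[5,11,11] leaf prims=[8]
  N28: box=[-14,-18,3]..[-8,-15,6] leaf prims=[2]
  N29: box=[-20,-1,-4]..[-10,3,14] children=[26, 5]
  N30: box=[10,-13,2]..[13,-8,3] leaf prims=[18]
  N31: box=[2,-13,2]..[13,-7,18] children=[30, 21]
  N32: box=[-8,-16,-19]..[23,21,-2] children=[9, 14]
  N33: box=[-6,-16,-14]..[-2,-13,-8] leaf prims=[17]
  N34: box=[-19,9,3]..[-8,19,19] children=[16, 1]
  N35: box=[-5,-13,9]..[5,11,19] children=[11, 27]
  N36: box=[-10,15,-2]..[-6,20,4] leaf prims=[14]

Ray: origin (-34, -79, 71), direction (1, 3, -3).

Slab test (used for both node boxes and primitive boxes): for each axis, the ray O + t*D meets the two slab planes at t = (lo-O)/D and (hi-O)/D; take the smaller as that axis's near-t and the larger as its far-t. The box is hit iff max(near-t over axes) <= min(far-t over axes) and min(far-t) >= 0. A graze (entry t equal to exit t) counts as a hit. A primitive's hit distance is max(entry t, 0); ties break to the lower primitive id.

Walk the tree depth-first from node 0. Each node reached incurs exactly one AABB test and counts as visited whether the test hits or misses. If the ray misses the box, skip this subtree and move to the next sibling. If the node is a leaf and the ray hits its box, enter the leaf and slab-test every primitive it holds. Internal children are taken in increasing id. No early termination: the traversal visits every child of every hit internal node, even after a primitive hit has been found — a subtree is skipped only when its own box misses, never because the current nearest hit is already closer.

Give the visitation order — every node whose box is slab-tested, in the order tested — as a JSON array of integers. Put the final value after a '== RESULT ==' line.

Walk:
N0 x:[14,57] y:[61/3,100/3] z:[52/3,30] -> hit [61/3,30], descend [13, 23]
  N13 x:[26,57] y:[21,100/3] z:[52/3,30] -> hit [26,30], descend [4, 32]
    N4 x:[29,54] y:[22,30] z:[52/3,24] -> miss, prune
    N32 x:[26,57] y:[21,100/3] z:[73/3,30] -> hit [26,30], descend [9, 14]
      N9 x:[28,33] y:[21,28] z:[73/3,85/3] -> hit [28,28], descend [20, 33]
        N20 x:[31,33] y:[82/3,28] z:[73/3,26] -> miss, prune
        N33 x:[28,32] y:[21,22] z:[79/3,85/3] -> miss, prune
      N14 x:[26,57] y:[85/3,100/3] z:[76/3,30] -> hit [85/3,30], descend [8, 24]
        N8 x:[27,57] y:[85/3,30] z:[76/3,80/3] -> miss, prune
        N24 x:[26,29] y:[97/3,100/3] z:[28,30] -> miss, prune
  N23 x:[14,28] y:[61/3,100/3] z:[52/3,28] -> hit [61/3,28], descend [6, 15]
    N6 x:[14,26] y:[61/3,82/3] z:[19,25] -> hit [61/3,25], descend [25, 29]
      N25 x:[18,26] y:[61/3,70/3] z:[21,68/3] -> hit [21,68/3], descend [18, 28]
        N18 x:[18,24] y:[65/3,70/3] z:[21,68/3] -> hit [65/3,68/3] leaf, test {P13@t=65/3}
        N28 x:[20,26] y:[61/3,64/3] z:[65/3,68/3] -> miss, prune
      N29 x:[14,24] y:[26,82/3] z:[19,25] -> miss, prune
    N15 x:[15,28] y:[88/3,100/3] z:[52/3,28] -> miss, prune

17 AABB tests over nodes [0, 13, 4, 32, 9, 20, 33, 14, 8, 24, 23, 6, 25, 18, 28, 29, 15]; 1 leaf entered; closest P13.

== RESULT ==
[0, 13, 4, 32, 9, 20, 33, 14, 8, 24, 23, 6, 25, 18, 28, 29, 15]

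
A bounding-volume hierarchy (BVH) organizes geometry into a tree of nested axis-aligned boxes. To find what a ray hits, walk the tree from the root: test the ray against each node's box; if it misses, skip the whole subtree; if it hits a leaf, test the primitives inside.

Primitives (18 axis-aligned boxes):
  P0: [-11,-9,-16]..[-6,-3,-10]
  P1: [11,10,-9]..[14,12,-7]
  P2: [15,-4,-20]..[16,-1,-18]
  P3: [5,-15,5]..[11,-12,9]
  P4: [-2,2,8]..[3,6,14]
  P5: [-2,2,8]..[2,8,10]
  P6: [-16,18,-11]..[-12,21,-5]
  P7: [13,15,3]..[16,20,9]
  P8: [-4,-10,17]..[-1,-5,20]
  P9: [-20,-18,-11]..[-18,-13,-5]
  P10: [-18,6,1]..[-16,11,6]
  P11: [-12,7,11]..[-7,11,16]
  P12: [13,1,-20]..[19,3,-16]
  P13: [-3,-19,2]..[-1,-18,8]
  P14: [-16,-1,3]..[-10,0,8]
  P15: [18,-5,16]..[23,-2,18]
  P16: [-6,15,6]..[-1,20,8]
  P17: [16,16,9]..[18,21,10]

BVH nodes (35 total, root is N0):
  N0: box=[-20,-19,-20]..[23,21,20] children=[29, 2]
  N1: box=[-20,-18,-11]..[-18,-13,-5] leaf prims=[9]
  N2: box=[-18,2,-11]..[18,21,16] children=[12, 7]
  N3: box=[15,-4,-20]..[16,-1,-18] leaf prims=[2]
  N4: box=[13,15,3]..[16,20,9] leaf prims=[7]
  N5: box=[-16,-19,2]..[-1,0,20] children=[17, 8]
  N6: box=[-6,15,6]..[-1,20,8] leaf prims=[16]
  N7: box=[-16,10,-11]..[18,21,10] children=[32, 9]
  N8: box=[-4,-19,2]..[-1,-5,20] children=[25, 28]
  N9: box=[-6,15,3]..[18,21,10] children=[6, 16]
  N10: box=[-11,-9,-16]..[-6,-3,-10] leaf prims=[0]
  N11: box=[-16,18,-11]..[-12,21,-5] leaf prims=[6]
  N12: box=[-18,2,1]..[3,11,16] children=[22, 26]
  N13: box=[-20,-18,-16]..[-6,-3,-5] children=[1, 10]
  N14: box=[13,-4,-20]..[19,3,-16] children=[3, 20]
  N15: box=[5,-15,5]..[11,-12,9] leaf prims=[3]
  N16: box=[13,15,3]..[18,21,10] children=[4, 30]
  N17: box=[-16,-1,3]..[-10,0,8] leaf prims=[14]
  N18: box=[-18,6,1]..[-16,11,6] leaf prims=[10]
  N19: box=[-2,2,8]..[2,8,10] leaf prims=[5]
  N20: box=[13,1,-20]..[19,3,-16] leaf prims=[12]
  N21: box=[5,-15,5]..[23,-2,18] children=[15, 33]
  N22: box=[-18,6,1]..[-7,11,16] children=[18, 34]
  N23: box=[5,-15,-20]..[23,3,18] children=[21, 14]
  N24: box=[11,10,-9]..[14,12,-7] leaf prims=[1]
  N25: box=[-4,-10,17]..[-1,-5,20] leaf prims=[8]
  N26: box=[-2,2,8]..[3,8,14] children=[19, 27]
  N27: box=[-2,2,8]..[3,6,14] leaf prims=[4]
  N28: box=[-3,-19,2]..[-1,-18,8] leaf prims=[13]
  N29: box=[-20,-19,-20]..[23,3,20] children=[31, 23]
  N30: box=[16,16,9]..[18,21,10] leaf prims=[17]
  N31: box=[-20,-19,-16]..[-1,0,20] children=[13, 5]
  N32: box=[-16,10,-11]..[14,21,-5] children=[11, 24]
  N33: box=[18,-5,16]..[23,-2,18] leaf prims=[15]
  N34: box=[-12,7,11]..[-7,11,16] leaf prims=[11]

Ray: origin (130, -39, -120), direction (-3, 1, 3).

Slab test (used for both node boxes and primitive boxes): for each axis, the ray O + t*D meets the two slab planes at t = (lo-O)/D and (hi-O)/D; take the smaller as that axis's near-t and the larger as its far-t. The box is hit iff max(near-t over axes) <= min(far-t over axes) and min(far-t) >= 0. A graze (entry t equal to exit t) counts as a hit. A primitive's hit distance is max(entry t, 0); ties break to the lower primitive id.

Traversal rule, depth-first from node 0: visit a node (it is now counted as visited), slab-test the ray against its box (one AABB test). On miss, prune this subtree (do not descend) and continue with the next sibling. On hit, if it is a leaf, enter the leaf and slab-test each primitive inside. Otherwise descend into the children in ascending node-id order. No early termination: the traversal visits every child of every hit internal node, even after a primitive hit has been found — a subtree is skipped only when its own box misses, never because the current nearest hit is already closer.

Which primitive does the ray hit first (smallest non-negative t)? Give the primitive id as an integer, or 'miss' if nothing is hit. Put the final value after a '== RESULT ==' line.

Traverse from the root:
N0 x:[107/3,50] y:[20,60] z:[100/3,140/3] -> hit [107/3,140/3], descend [2, 29]
  N2 x:[112/3,148/3] y:[41,60] z:[109/3,136/3] -> hit [41,136/3], descend [7, 12]
    N7 x:[112/3,146/3] y:[49,60] z:[109/3,130/3] -> miss, prune
    N12 x:[127/3,148/3] y:[41,50] z:[121/3,136/3] -> hit [127/3,136/3], descend [22, 26]
      N22 x:[137/3,148/3] y:[45,50] z:[121/3,136/3] -> miss, prune
      N26 x:[127/3,44] y:[41,47] z:[128/3,134/3] -> hit [128/3,44], descend [19, 27]
        N19 x:[128/3,44] y:[41,47] z:[128/3,130/3] -> hit [128/3,130/3] leaf, test {P5@t=128/3}
        N27 x:[127/3,44] y:[41,45] z:[128/3,134/3] -> hit [128/3,44] leaf, test {P4@t=128/3}
  N29 x:[107/3,50] y:[20,42] z:[100/3,140/3] -> hit [107/3,42], descend [23, 31]
    N23 x:[107/3,125/3] y:[24,42] z:[100/3,46] -> hit [107/3,125/3], descend [14, 21]
      N14 x:[37,39] y:[35,42] z:[100/3,104/3] -> miss, prune
      N21 x:[107/3,125/3] y:[24,37] z:[125/3,46] -> miss, prune
    N31 x:[131/3,50] y:[20,39] z:[104/3,140/3] -> miss, prune

order=[0, 2, 7, 12, 22, 26, 19, 27, 29, 23, 14, 21, 31]  |boxes|=13  |leaves|=2  hit=P4

== RESULT ==
4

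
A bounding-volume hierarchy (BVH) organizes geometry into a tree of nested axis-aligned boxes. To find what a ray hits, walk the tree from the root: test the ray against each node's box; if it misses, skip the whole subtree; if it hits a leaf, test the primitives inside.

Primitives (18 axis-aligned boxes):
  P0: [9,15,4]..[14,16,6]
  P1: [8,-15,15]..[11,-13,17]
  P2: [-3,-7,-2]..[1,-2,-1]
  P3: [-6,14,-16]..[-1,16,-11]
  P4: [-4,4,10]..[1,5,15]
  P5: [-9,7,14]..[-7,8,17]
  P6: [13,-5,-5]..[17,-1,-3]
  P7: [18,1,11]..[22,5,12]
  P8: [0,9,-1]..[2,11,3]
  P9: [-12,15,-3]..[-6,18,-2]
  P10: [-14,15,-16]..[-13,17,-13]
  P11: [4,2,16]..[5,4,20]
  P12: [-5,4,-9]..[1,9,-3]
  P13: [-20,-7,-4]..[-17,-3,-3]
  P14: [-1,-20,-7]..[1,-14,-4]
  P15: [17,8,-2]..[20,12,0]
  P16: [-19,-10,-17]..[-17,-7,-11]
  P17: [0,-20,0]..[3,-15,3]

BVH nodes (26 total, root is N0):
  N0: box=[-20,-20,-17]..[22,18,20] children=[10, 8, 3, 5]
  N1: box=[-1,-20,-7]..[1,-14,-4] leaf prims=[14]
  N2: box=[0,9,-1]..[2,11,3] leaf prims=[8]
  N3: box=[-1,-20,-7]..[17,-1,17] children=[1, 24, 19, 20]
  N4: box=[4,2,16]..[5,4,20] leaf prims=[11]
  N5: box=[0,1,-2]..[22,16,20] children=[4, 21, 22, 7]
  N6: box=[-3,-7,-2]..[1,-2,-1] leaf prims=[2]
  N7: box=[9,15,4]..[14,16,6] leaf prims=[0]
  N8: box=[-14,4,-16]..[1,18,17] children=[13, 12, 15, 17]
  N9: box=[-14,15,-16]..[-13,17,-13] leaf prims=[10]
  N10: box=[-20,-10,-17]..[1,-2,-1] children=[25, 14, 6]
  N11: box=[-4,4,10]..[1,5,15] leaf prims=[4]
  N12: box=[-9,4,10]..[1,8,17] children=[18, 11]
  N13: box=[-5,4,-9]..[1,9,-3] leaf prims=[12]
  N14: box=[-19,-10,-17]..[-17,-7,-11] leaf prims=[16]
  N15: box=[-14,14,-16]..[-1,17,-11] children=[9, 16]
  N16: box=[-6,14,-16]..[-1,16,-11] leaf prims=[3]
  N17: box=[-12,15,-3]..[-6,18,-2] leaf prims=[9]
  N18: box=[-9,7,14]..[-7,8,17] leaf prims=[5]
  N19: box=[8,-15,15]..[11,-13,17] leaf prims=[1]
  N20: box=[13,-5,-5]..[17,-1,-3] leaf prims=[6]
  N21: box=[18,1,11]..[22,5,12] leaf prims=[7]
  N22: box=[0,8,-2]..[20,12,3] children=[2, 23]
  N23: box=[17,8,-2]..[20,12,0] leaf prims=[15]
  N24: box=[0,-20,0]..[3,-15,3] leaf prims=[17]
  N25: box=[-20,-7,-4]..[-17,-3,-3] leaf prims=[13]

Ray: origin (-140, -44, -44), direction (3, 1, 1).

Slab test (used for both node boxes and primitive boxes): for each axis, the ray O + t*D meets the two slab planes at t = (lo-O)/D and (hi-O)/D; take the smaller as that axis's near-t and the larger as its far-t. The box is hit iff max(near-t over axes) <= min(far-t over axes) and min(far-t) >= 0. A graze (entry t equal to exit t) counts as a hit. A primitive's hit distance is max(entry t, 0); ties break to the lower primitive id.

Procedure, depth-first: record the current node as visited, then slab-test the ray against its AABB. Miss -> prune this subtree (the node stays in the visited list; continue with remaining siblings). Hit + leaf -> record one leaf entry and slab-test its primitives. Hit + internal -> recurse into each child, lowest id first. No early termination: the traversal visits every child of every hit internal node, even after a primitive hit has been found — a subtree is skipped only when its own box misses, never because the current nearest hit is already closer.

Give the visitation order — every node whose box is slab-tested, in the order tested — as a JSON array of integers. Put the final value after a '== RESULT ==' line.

Traverse from the root:
N0 x:[40,54] y:[24,62] z:[27,64] -> hit [40,54], descend [3, 5, 8, 10]
  N3 x:[139/3,157/3] y:[24,43] z:[37,61] -> miss, prune
  N5 x:[140/3,54] y:[45,60] z:[42,64] -> hit [140/3,54], descend [4, 7, 21, 22]
    N4 x:[48,145/3] y:[46,48] z:[60,64] -> miss, prune
    N7 x:[149/3,154/3] y:[59,60] z:[48,50] -> miss, prune
    N21 x:[158/3,54] y:[45,49] z:[55,56] -> miss, prune
    N22 x:[140/3,160/3] y:[52,56] z:[42,47] -> miss, prune
  N8 x:[42,47] y:[48,62] z:[28,61] -> miss, prune
  N10 x:[40,47] y:[34,42] z:[27,43] -> hit [40,42], descend [6, 14, 25]
    N6 x:[137/3,47] y:[37,42] z:[42,43] -> miss, prune
    N14 x:[121/3,41] y:[34,37] z:[27,33] -> miss, prune
    N25 x:[40,41] y:[37,41] z:[40,41] -> hit [40,41] leaf, test {P13@t=40}

order=[0, 3, 5, 4, 7, 21, 22, 8, 10, 6, 14, 25]  |boxes|=12  |leaves|=1  hit=P13

== RESULT ==
[0, 3, 5, 4, 7, 21, 22, 8, 10, 6, 14, 25]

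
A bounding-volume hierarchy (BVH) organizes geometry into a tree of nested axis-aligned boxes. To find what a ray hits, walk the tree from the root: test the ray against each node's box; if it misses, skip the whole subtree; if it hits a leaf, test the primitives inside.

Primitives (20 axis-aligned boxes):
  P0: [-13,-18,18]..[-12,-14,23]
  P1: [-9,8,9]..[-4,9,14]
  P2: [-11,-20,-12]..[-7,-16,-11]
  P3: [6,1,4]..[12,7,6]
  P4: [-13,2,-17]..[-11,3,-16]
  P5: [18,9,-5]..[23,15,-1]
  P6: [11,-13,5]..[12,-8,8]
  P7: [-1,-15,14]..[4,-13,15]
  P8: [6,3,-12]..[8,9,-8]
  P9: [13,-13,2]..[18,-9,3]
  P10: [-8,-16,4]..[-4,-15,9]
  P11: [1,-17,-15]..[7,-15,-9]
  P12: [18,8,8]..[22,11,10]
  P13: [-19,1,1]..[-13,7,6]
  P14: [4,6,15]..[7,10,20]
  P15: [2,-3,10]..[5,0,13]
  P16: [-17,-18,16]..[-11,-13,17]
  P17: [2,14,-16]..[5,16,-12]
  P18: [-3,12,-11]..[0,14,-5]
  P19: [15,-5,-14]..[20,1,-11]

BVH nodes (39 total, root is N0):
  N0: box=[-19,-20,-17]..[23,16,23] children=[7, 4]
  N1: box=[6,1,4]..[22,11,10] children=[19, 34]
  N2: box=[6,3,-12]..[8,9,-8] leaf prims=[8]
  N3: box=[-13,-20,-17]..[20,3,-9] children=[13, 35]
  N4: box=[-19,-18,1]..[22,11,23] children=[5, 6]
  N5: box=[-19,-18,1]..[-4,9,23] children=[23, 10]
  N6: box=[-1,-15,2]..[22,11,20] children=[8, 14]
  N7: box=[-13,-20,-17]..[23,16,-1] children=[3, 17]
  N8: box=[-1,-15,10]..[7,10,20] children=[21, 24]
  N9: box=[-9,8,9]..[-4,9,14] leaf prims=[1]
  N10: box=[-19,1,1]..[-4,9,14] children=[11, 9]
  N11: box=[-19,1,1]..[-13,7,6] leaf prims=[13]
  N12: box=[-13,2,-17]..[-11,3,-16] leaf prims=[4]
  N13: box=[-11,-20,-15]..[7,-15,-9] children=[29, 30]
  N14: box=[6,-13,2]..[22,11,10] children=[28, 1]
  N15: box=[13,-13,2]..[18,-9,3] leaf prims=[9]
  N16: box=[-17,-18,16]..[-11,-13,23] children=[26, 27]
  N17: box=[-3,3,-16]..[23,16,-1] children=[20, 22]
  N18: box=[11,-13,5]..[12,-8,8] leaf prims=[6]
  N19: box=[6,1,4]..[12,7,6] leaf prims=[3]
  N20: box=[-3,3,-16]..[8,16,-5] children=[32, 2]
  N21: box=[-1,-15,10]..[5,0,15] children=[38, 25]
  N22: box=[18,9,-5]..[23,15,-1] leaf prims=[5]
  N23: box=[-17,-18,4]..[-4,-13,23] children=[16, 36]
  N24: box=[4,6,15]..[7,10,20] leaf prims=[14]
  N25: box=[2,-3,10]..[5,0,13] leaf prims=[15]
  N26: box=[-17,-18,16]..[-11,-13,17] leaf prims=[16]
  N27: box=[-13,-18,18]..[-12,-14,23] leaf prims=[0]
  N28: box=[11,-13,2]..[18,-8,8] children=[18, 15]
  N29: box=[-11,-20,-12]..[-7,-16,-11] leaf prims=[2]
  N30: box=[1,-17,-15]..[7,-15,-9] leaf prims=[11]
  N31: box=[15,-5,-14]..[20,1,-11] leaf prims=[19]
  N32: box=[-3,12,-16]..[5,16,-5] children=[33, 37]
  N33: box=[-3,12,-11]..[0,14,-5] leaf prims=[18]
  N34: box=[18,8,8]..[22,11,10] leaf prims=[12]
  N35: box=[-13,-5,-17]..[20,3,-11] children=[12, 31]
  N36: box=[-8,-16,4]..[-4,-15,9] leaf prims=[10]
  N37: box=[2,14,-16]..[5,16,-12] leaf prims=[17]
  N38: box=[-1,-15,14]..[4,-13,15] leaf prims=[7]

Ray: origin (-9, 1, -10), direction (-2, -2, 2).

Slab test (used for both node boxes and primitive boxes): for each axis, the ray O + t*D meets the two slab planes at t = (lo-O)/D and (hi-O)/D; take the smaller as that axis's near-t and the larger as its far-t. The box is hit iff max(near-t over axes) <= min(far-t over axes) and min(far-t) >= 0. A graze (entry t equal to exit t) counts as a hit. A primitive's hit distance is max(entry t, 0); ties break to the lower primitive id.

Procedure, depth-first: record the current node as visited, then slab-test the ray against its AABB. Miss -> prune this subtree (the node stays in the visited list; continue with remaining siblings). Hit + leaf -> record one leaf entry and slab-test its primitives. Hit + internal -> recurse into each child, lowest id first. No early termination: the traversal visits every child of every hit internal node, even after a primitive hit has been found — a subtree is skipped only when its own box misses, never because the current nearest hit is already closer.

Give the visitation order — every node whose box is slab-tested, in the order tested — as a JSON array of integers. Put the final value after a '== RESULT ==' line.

Trace the traversal:
N0 x:[-16,5] y:[-15/2,21/2] z:[-7/2,33/2] -> hit [-7/2,5], descend [4, 7]
  N4 x:[-31/2,5] y:[-5,19/2] z:[11/2,33/2] -> miss, prune
  N7 x:[-16,2] y:[-15/2,21/2] z:[-7/2,9/2] -> hit [-7/2,2], descend [3, 17]
    N3 x:[-29/2,2] y:[-1,21/2] z:[-7/2,1/2] -> hit [-1,1/2], descend [13, 35]
      N13 x:[-8,1] y:[8,21/2] z:[-5/2,1/2] -> miss, prune
      N35 x:[-29/2,2] y:[-1,3] z:[-7/2,-1/2] -> miss, prune
    N17 x:[-16,-3] y:[-15/2,-1] z:[-3,9/2] -> miss, prune

Visited [0, 4, 7, 3, 13, 35, 17]. Tests: 7 box, 0 leaf. Nearest: miss.

== RESULT ==
[0, 4, 7, 3, 13, 35, 17]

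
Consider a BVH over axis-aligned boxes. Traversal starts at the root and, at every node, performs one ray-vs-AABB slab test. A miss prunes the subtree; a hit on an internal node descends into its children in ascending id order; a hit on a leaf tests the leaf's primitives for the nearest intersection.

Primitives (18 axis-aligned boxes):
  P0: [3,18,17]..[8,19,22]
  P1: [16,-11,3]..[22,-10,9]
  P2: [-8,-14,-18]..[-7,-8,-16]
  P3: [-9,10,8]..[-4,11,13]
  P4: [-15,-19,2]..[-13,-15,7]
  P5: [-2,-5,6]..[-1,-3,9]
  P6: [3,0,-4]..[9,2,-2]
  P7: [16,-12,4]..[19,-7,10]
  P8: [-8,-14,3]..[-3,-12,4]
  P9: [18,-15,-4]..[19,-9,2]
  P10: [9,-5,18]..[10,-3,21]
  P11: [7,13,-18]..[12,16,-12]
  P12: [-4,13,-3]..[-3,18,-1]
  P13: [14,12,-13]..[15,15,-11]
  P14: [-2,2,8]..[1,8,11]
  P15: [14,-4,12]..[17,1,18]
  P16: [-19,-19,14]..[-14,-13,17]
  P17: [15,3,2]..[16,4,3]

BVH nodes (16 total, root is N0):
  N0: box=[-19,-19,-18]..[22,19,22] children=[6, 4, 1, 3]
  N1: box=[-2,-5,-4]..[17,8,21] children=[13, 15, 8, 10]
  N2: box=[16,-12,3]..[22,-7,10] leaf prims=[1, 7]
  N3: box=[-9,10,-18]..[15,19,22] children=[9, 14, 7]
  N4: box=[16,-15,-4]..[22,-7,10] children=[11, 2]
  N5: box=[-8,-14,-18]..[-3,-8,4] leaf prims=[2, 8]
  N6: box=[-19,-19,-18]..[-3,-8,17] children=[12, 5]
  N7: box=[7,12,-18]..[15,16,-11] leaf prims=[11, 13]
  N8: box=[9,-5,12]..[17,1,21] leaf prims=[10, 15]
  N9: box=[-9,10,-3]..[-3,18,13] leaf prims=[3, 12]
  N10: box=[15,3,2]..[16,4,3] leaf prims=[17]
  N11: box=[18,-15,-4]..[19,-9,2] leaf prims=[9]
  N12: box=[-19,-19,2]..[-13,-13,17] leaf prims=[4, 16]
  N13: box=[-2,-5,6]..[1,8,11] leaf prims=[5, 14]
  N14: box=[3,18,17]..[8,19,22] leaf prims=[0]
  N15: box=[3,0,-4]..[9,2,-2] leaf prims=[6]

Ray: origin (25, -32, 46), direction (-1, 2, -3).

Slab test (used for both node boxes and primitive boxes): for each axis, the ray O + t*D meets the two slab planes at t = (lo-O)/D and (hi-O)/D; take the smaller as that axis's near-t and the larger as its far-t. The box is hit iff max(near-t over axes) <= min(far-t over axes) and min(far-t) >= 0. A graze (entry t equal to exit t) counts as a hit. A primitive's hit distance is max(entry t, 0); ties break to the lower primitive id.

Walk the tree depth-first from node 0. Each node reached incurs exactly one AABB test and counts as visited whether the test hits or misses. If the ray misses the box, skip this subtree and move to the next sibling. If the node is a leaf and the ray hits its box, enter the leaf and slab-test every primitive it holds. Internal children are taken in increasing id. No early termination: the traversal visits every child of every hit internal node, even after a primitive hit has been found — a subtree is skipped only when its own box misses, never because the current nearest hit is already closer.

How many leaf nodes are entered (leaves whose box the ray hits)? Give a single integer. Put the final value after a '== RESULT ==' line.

Walk:
N0 x:[3,44] y:[13/2,51/2] z:[8,64/3] -> hit [8,64/3], descend [1, 3, 4, 6]
  N1 x:[8,27] y:[27/2,20] z:[25/3,50/3] -> hit [27/2,50/3], descend [8, 10, 13, 15]
    N8 x:[8,16] y:[27/2,33/2] z:[25/3,34/3] -> miss, prune
    N10 x:[9,10] y:[35/2,18] z:[43/3,44/3] -> miss, prune
    N13 x:[24,27] y:[27/2,20] z:[35/3,40/3] -> miss, prune
    N15 x:[16,22] y:[16,17] z:[16,50/3] -> hit [16,50/3] leaf, test {P6@t=16}
  N3 x:[10,34] y:[21,51/2] z:[8,64/3] -> hit [21,64/3], descend [7, 9, 14]
    N7 x:[10,18] y:[22,24] z:[19,64/3] -> miss, prune
    N9 x:[28,34] y:[21,25] z:[11,49/3] -> miss, prune
    N14 x:[17,22] y:[25,51/2] z:[8,29/3] -> miss, prune
  N4 x:[3,9] y:[17/2,25/2] z:[12,50/3] -> miss, prune
  N6 x:[28,44] y:[13/2,12] z:[29/3,64/3] -> miss, prune

Visited [0, 1, 8, 10, 13, 15, 3, 7, 9, 14, 4, 6]. Tests: 12 box, 1 leaf. Nearest: P6.

== RESULT ==
1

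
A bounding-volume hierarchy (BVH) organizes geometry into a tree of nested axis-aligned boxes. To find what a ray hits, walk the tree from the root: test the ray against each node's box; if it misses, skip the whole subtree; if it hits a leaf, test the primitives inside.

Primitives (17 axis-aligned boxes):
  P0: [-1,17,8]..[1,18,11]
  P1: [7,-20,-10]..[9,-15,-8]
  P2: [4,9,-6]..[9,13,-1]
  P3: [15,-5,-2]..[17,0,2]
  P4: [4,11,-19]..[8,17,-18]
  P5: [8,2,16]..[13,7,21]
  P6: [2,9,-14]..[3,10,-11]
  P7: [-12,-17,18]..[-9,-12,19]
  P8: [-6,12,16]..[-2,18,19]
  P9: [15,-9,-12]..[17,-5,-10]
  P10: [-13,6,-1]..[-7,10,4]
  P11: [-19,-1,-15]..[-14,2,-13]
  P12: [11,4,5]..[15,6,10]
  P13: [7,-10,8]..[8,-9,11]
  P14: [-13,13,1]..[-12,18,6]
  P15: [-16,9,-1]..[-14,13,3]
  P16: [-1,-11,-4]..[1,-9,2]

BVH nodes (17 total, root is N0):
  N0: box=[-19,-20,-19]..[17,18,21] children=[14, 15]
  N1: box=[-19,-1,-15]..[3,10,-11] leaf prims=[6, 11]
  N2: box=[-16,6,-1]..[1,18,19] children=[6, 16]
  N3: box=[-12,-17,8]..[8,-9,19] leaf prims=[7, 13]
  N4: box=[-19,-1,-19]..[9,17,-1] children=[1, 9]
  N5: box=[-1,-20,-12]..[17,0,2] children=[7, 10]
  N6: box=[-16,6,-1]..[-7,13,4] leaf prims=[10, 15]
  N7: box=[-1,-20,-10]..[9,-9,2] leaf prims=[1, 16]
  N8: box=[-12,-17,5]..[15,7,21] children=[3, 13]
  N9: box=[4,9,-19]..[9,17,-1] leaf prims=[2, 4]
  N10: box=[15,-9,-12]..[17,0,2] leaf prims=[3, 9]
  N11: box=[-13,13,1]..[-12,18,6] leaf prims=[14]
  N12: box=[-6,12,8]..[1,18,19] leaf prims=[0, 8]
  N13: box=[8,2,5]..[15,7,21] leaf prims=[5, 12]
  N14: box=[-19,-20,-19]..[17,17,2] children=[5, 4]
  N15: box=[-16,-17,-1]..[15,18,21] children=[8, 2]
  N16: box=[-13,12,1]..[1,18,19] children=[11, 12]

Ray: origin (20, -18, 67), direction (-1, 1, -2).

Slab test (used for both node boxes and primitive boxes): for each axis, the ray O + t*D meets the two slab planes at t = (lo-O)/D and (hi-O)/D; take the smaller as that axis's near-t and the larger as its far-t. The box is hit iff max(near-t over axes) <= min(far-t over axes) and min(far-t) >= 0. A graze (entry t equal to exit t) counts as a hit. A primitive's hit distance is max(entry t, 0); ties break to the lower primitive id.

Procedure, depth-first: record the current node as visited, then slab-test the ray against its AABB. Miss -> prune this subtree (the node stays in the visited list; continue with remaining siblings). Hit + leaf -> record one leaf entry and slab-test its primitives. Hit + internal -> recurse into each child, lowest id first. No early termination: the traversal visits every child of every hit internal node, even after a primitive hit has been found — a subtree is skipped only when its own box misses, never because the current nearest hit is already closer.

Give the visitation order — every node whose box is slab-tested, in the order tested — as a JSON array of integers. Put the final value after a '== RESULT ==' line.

Walk:
N0 x:[3,39] y:[-2,36] z:[23,43] -> hit [23,36], descend [14, 15]
  N14 x:[3,39] y:[-2,35] z:[65/2,43] -> hit [65/2,35], descend [4, 5]
    N4 x:[11,39] y:[17,35] z:[34,43] -> hit [34,35], descend [1, 9]
      N1 x:[17,39] y:[17,28] z:[39,41] -> miss, prune
      N9 x:[11,16] y:[27,35] z:[34,43] -> miss, prune
    N5 x:[3,21] y:[-2,18] z:[65/2,79/2] -> miss, prune
  N15 x:[5,36] y:[1,36] z:[23,34] -> hit [23,34], descend [2, 8]
    N2 x:[19,36] y:[24,36] z:[24,34] -> hit [24,34], descend [6, 16]
      N6 x:[27,36] y:[24,31] z:[63/2,34] -> miss, prune
      N16 x:[19,33] y:[30,36] z:[24,33] -> hit [30,33], descend [11, 12]
        N11 x:[32,33] y:[31,36] z:[61/2,33] -> hit [32,33] leaf, test {P14@t=32}
        N12 x:[19,26] y:[30,36] z:[24,59/2] -> miss, prune
    N8 x:[5,32] y:[1,25] z:[23,31] -> hit [23,25], descend [3, 13]
      N3 x:[12,32] y:[1,9] z:[24,59/2] -> miss, prune
      N13 x:[5,12] y:[20,25] z:[23,31] -> miss, prune

order=[0, 14, 4, 1, 9, 5, 15, 2, 6, 16, 11, 12, 8, 3, 13]  |boxes|=15  |leaves|=1  hit=P14

== RESULT ==
[0, 14, 4, 1, 9, 5, 15, 2, 6, 16, 11, 12, 8, 3, 13]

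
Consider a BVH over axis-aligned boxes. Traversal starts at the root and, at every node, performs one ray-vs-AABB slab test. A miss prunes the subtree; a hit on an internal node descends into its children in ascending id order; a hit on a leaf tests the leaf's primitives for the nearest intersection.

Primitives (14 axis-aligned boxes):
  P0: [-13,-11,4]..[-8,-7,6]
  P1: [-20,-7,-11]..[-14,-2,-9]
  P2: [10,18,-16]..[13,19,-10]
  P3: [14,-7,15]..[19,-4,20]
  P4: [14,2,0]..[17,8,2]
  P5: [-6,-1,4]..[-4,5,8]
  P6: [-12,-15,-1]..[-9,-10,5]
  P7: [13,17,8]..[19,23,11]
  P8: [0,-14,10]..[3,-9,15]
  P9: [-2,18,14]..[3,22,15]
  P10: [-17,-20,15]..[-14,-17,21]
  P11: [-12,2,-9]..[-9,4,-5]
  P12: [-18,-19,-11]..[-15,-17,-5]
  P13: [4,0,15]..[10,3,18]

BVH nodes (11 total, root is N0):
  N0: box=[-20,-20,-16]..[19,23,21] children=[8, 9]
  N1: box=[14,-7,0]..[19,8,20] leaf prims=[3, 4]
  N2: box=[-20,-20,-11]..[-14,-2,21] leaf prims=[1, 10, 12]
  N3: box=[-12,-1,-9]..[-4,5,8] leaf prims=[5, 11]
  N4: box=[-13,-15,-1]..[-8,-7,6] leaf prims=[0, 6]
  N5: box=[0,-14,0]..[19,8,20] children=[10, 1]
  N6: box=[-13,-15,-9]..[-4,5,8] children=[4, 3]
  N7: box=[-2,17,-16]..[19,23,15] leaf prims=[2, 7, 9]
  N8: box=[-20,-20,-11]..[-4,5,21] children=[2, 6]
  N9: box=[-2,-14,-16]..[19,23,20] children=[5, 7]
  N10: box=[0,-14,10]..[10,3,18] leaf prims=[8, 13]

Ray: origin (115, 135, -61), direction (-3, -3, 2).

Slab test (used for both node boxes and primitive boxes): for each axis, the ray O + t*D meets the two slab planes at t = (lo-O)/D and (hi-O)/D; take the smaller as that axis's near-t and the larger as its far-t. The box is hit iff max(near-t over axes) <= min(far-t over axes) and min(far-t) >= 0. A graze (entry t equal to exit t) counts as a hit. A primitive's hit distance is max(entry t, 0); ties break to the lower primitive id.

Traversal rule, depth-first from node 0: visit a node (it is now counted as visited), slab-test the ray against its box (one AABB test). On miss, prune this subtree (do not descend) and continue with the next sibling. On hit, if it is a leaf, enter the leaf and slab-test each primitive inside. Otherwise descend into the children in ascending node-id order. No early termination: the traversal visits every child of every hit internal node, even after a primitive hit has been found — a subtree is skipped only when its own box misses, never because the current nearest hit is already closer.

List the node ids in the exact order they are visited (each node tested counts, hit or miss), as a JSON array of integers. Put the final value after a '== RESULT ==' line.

Traverse from the root:
N0 x:[32,45] y:[112/3,155/3] z:[45/2,41] -> hit [112/3,41], descend [8, 9]
  N8 x:[119/3,45] y:[130/3,155/3] z:[25,41] -> miss, prune
  N9 x:[32,39] y:[112/3,149/3] z:[45/2,81/2] -> hit [112/3,39], descend [5, 7]
    N5 x:[32,115/3] y:[127/3,149/3] z:[61/2,81/2] -> miss, prune
    N7 x:[32,39] y:[112/3,118/3] z:[45/2,38] -> hit [112/3,38] leaf, test {P2(miss), P7(miss), P9@t=113/3}

order=[0, 8, 9, 5, 7]  |boxes|=5  |leaves|=1  hit=P9

== RESULT ==
[0, 8, 9, 5, 7]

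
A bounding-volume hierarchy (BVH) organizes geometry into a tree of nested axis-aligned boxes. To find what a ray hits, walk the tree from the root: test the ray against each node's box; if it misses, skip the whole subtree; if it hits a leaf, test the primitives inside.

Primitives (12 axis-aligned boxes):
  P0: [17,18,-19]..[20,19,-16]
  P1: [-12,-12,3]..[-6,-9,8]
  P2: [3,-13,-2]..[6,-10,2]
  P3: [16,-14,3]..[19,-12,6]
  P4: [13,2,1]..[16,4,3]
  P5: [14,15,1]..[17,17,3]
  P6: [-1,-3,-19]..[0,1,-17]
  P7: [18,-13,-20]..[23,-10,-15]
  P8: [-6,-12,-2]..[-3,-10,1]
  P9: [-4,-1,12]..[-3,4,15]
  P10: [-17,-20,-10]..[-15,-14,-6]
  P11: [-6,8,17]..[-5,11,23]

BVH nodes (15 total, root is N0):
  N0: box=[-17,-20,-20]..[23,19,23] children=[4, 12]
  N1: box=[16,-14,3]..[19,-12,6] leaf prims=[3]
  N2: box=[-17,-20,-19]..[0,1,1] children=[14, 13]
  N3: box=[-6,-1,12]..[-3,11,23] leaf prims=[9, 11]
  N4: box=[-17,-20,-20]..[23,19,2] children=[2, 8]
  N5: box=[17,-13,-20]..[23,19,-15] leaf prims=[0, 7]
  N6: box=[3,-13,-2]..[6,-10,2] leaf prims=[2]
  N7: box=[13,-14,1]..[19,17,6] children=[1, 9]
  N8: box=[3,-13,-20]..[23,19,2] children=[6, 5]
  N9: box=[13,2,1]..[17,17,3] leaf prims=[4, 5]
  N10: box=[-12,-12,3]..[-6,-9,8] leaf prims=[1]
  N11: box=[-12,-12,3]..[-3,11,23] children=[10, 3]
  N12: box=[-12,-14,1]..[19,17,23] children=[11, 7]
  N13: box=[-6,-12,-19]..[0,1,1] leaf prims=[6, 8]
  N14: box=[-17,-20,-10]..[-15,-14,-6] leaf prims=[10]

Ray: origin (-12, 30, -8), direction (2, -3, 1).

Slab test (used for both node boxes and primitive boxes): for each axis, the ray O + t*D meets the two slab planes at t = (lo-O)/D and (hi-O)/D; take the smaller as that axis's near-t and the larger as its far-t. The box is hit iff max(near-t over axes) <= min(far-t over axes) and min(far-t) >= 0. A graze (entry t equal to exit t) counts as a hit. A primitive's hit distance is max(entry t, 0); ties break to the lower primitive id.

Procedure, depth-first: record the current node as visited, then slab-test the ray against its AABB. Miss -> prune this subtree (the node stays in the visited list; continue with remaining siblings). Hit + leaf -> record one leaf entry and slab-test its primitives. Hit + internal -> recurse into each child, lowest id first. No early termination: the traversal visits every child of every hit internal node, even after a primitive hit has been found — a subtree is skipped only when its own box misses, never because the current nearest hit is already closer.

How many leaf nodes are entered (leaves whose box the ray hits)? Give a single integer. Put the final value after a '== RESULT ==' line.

Walk:
N0 x:[-5/2,35/2] y:[11/3,50/3] z:[-12,31] -> hit [11/3,50/3], descend [4, 12]
  N4 x:[-5/2,35/2] y:[11/3,50/3] z:[-12,10] -> hit [11/3,10], descend [2, 8]
    N2 x:[-5/2,6] y:[29/3,50/3] z:[-11,9] -> miss, prune
    N8 x:[15/2,35/2] y:[11/3,43/3] z:[-12,10] -> hit [15/2,10], descend [5, 6]
      N5 x:[29/2,35/2] y:[11/3,43/3] z:[-12,-7] -> miss, prune
      N6 x:[15/2,9] y:[40/3,43/3] z:[6,10] -> miss, prune
  N12 x:[0,31/2] y:[13/3,44/3] z:[9,31] -> hit [9,44/3], descend [7, 11]
    N7 x:[25/2,31/2] y:[13/3,44/3] z:[9,14] -> hit [25/2,14], descend [1, 9]
      N1 x:[14,31/2] y:[14,44/3] z:[11,14] -> hit [14,14] leaf, test {P3@t=14}
      N9 x:[25/2,29/2] y:[13/3,28/3] z:[9,11] -> miss, prune
    N11 x:[0,9/2] y:[19/3,14] z:[11,31] -> miss, prune

Visited [0, 4, 2, 8, 5, 6, 12, 7, 1, 9, 11]. Tests: 11 box, 1 leaf. Nearest: P3.

== RESULT ==
1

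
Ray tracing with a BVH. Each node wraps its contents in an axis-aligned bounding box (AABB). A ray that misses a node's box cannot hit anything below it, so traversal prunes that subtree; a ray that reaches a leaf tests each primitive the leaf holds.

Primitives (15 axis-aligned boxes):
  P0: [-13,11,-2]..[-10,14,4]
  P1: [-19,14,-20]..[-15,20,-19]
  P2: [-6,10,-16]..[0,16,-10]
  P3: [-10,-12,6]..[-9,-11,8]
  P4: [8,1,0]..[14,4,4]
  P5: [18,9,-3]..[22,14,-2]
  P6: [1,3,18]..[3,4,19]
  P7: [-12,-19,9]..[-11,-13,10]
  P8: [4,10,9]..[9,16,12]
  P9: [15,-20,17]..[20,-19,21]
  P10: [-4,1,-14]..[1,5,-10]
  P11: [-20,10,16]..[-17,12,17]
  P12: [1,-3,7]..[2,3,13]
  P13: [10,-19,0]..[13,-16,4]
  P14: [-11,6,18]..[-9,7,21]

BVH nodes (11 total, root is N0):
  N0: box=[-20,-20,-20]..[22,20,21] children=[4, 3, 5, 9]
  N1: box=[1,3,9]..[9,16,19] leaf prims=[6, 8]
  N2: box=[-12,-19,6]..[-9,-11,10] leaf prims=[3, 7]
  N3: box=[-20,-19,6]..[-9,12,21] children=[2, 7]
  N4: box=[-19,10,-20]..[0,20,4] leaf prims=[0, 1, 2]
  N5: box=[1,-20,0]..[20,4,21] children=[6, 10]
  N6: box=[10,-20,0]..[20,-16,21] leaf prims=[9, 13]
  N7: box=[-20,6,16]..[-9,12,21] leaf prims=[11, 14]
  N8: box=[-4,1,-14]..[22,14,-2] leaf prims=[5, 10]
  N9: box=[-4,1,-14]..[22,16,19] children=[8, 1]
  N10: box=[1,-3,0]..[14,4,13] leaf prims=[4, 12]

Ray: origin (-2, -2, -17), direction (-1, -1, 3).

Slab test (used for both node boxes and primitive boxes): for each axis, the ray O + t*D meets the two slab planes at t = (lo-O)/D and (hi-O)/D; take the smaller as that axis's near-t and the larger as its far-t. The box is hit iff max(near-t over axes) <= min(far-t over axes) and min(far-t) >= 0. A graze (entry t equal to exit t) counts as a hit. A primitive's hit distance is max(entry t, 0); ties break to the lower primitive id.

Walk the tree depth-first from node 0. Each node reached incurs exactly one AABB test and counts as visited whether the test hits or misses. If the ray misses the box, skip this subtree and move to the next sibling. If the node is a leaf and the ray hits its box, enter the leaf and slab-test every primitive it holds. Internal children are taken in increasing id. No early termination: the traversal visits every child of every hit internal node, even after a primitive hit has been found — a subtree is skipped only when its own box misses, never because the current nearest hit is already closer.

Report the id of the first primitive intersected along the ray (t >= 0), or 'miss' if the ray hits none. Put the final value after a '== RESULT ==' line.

Trace the traversal:
N0 x:[-24,18] y:[-22,18] z:[-1,38/3] -> hit [-1,38/3], descend [3, 4, 5, 9]
  N3 x:[7,18] y:[-14,17] z:[23/3,38/3] -> hit [23/3,38/3], descend [2, 7]
    N2 x:[7,10] y:[9,17] z:[23/3,9] -> hit [9,9] leaf, test {P3(miss), P7(miss)}
    N7 x:[7,18] y:[-14,-8] z:[11,38/3] -> miss, prune
  N4 x:[-2,17] y:[-22,-12] z:[-1,7] -> miss, prune
  N5 x:[-22,-3] y:[-6,18] z:[17/3,38/3] -> miss, prune
  N9 x:[-24,2] y:[-18,-3] z:[1,12] -> miss, prune

Visited [0, 3, 2, 7, 4, 5, 9]. Tests: 7 box, 1 leaf. Nearest: miss.

== RESULT ==
miss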